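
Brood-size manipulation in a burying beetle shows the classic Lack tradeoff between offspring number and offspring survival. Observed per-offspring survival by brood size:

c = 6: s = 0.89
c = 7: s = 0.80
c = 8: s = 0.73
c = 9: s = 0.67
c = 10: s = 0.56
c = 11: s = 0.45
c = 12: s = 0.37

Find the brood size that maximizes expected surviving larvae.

Expected surviving larvae = c × s(c):
  c=6: 6 × 0.89 = 5.340
  c=7: 7 × 0.80 = 5.600
  c=8: 8 × 0.73 = 5.840
  c=9: 9 × 0.67 = 6.030
  c=10: 10 × 0.56 = 5.600
  c=11: 11 × 0.45 = 4.950
  c=12: 12 × 0.37 = 4.440
Maximum at c = 9 (6.030 surviving larvae).

9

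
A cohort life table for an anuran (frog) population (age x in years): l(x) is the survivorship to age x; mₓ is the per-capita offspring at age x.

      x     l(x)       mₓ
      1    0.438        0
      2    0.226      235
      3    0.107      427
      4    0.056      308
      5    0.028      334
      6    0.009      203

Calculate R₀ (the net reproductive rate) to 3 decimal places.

R₀ = Σ l(x) mₓ:
  age 1: 0.438 × 0 = 0.0000
  age 2: 0.226 × 235 = 53.1100
  age 3: 0.107 × 427 = 45.6890
  age 4: 0.056 × 308 = 17.2480
  age 5: 0.028 × 334 = 9.3520
  age 6: 0.009 × 203 = 1.8270
R₀ = 0.0000 + 53.1100 + 45.6890 + 17.2480 + 9.3520 + 1.8270 = 127.2260

127.226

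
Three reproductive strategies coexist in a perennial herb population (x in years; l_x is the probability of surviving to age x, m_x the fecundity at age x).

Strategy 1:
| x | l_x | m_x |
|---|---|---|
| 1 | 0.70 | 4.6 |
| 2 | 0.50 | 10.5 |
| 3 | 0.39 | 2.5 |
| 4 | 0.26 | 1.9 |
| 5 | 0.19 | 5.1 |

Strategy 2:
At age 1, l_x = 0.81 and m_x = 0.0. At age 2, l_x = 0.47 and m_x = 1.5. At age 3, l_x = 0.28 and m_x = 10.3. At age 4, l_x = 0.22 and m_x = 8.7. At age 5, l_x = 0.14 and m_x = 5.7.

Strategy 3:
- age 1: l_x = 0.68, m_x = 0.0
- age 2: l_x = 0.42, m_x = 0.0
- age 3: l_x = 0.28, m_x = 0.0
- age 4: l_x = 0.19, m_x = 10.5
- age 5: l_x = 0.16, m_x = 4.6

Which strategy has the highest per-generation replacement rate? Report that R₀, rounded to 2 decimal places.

10.91

Strategy 1: R₀ = 0.70×4.6 + 0.50×10.5 + 0.39×2.5 + 0.26×1.9 + 0.19×5.1 = 10.9080
Strategy 2: R₀ = 0.81×0.0 + 0.47×1.5 + 0.28×10.3 + 0.22×8.7 + 0.14×5.7 = 6.3010
Strategy 3: R₀ = 0.68×0.0 + 0.42×0.0 + 0.28×0.0 + 0.19×10.5 + 0.16×4.6 = 2.7310
Highest R₀: strategy 1 with 10.9080.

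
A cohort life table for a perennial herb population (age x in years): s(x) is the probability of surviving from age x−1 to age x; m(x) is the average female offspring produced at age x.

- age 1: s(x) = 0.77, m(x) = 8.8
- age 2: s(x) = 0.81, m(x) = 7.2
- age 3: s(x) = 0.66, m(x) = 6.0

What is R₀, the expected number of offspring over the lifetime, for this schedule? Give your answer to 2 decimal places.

13.74

Survivorship from birth: l_x = s_1·s_2·…·s_x.
  l_1 = 0.77000
  l_2 = 0.62370
  l_3 = 0.41164
R₀ = Σ l_x m(x):
  age 1: 0.77000 × 8.8 = 6.7760
  age 2: 0.62370 × 7.2 = 4.4906
  age 3: 0.41164 × 6.0 = 2.4698
R₀ = 6.7760 + 4.4906 + 2.4698 = 13.7365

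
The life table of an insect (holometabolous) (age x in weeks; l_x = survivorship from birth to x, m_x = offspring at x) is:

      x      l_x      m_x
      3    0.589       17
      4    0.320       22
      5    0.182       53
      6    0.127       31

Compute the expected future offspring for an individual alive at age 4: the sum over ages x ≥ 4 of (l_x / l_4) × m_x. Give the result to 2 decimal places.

l_4 = 0.320. Conditional survival from age 4 to x is l_x / l_4.
  x=4: (0.320/0.320) × 22 = 22.0000
  x=5: (0.182/0.320) × 53 = 30.1437
  x=6: (0.127/0.320) × 31 = 12.3031
Sum = 22.0000 + 30.1437 + 12.3031 = 64.4469

64.45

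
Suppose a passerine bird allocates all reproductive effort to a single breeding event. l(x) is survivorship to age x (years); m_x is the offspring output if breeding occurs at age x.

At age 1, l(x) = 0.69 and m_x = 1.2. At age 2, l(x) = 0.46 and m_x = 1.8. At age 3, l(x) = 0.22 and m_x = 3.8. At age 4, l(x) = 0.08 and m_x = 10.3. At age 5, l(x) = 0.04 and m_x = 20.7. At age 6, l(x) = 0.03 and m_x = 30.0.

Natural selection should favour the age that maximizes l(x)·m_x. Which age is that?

6

Expected offspring if breeding at age x = l(x) × m_x:
  age 1: 0.69 × 1.2 = 0.828
  age 2: 0.46 × 1.8 = 0.828
  age 3: 0.22 × 3.8 = 0.836
  age 4: 0.08 × 10.3 = 0.824
  age 5: 0.04 × 20.7 = 0.828
  age 6: 0.03 × 30.0 = 0.900
Maximum at age 6 (0.900).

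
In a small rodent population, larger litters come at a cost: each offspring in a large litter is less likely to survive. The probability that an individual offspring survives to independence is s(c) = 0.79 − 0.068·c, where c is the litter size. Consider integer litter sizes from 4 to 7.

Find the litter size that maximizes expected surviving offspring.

Expected surviving offspring = c × s(c):
  c=4: 4 × 0.518 = 2.072
  c=5: 5 × 0.450 = 2.250
  c=6: 6 × 0.382 = 2.292
  c=7: 7 × 0.314 = 2.198
Maximum at c = 6 (2.292 surviving offspring).

6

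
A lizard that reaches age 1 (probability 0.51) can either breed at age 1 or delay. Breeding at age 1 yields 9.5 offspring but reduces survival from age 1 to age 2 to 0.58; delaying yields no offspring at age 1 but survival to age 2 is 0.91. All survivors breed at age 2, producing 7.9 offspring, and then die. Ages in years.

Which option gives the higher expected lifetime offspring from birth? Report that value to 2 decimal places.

breed at age 1: R₀ = 0.51 × (9.5 + 0.58 × 7.9) = 0.51 × 14.0820 = 7.1818
delay to age 2: R₀ = 0.51 × (0.91 × 7.9) = 0.51 × 7.1890 = 3.6664
Higher: breed at age 1 (7.1818).

7.18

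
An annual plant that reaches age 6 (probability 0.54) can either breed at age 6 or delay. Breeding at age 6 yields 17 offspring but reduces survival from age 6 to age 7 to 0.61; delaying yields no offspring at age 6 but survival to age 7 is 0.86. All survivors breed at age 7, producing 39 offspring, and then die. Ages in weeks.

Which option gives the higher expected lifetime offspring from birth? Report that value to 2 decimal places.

22.03

breed at age 6: R₀ = 0.54 × (17 + 0.61 × 39) = 0.54 × 40.7900 = 22.0266
delay to age 7: R₀ = 0.54 × (0.86 × 39) = 0.54 × 33.5400 = 18.1116
Higher: breed at age 6 (22.0266).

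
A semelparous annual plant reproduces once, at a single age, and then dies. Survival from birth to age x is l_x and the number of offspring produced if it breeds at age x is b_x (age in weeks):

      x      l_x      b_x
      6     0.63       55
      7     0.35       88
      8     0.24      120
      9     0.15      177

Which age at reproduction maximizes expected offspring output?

6

Expected offspring if breeding at age x = l_x × b_x:
  age 6: 0.63 × 55 = 34.650
  age 7: 0.35 × 88 = 30.800
  age 8: 0.24 × 120 = 28.800
  age 9: 0.15 × 177 = 26.550
Maximum at age 6 (34.650).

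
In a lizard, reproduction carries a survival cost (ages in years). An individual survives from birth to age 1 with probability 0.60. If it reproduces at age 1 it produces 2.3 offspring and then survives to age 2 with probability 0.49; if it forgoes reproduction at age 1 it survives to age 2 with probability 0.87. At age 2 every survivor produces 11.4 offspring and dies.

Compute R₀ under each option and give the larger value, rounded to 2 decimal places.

breed at age 1: R₀ = 0.60 × (2.3 + 0.49 × 11.4) = 0.60 × 7.8860 = 4.7316
delay to age 2: R₀ = 0.60 × (0.87 × 11.4) = 0.60 × 9.9180 = 5.9508
Higher: delay to age 2 (5.9508).

5.95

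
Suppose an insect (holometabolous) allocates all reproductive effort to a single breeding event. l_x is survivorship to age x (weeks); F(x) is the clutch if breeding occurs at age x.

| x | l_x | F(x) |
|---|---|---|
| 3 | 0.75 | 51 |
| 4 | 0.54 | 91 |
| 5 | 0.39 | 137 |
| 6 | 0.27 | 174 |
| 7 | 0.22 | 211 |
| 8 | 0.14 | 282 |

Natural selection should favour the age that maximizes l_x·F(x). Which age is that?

Expected offspring if breeding at age x = l_x × F(x):
  age 3: 0.75 × 51 = 38.250
  age 4: 0.54 × 91 = 49.140
  age 5: 0.39 × 137 = 53.430
  age 6: 0.27 × 174 = 46.980
  age 7: 0.22 × 211 = 46.420
  age 8: 0.14 × 282 = 39.480
Maximum at age 5 (53.430).

5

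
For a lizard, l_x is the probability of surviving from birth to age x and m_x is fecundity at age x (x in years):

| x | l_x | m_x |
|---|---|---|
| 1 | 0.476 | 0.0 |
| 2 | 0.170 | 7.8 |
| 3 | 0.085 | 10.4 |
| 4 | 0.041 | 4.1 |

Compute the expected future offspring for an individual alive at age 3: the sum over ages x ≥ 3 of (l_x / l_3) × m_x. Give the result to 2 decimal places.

l_3 = 0.085. Conditional survival from age 3 to x is l_x / l_3.
  x=3: (0.085/0.085) × 10.4 = 10.4000
  x=4: (0.041/0.085) × 4.1 = 1.9776
Sum = 10.4000 + 1.9776 = 12.3776

12.38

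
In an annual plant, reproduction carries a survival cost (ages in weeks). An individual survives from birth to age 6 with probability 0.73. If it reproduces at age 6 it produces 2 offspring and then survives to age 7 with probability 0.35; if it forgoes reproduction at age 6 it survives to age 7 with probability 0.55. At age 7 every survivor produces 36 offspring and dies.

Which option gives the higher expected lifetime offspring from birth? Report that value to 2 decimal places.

breed at age 6: R₀ = 0.73 × (2 + 0.35 × 36) = 0.73 × 14.6000 = 10.6580
delay to age 7: R₀ = 0.73 × (0.55 × 36) = 0.73 × 19.8000 = 14.4540
Higher: delay to age 7 (14.4540).

14.45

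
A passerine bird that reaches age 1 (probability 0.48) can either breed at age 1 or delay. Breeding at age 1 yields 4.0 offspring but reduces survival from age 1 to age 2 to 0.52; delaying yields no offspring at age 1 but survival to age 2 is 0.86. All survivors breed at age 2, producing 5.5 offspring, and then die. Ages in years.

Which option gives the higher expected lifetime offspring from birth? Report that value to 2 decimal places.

3.29

breed at age 1: R₀ = 0.48 × (4.0 + 0.52 × 5.5) = 0.48 × 6.8600 = 3.2928
delay to age 2: R₀ = 0.48 × (0.86 × 5.5) = 0.48 × 4.7300 = 2.2704
Higher: breed at age 1 (3.2928).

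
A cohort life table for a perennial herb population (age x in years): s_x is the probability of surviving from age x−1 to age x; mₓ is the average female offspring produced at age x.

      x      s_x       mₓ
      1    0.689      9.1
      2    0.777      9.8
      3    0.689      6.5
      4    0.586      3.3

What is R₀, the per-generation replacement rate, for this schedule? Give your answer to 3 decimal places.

14.627

Survivorship from birth: l_x = s_1·s_2·…·s_x.
  l_1 = 0.68900
  l_2 = 0.53535
  l_3 = 0.36886
  l_4 = 0.21615
R₀ = Σ l_x mₓ:
  age 1: 0.68900 × 9.1 = 6.2699
  age 2: 0.53535 × 9.8 = 5.2464
  age 3: 0.36886 × 6.5 = 2.3976
  age 4: 0.21615 × 3.3 = 0.7133
R₀ = 6.2699 + 5.2464 + 2.3976 + 0.7133 = 14.6272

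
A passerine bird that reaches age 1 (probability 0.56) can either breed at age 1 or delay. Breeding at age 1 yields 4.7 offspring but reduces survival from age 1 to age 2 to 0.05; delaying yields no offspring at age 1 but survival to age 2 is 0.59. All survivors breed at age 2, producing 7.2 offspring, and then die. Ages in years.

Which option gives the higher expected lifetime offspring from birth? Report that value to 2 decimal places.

breed at age 1: R₀ = 0.56 × (4.7 + 0.05 × 7.2) = 0.56 × 5.0600 = 2.8336
delay to age 2: R₀ = 0.56 × (0.59 × 7.2) = 0.56 × 4.2480 = 2.3789
Higher: breed at age 1 (2.8336).

2.83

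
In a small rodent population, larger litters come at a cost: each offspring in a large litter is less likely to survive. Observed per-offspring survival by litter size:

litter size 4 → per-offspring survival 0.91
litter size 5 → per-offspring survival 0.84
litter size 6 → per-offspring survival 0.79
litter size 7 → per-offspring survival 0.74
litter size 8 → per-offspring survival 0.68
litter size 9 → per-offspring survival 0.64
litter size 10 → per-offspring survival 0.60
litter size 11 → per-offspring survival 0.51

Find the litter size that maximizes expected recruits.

10

Expected recruits = c × s(c):
  c=4: 4 × 0.91 = 3.640
  c=5: 5 × 0.84 = 4.200
  c=6: 6 × 0.79 = 4.740
  c=7: 7 × 0.74 = 5.180
  c=8: 8 × 0.68 = 5.440
  c=9: 9 × 0.64 = 5.760
  c=10: 10 × 0.60 = 6.000
  c=11: 11 × 0.51 = 5.610
Maximum at c = 10 (6.000 recruits).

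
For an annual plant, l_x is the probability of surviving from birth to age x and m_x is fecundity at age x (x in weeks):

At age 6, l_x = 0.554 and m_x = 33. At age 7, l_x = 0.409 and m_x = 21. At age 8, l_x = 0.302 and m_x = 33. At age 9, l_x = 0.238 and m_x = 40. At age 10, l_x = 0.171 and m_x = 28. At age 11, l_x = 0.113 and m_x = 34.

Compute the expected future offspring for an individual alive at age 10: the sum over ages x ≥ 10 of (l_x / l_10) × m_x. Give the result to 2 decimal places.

50.47

l_10 = 0.171. Conditional survival from age 10 to x is l_x / l_10.
  x=10: (0.171/0.171) × 28 = 28.0000
  x=11: (0.113/0.171) × 34 = 22.4678
Sum = 28.0000 + 22.4678 = 50.4678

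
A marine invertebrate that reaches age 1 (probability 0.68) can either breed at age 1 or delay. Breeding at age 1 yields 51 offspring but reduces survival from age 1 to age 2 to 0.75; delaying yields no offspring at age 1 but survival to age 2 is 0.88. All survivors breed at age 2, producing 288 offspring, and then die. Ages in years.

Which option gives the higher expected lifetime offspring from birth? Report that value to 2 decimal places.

181.56

breed at age 1: R₀ = 0.68 × (51 + 0.75 × 288) = 0.68 × 267.0000 = 181.5600
delay to age 2: R₀ = 0.68 × (0.88 × 288) = 0.68 × 253.4400 = 172.3392
Higher: breed at age 1 (181.5600).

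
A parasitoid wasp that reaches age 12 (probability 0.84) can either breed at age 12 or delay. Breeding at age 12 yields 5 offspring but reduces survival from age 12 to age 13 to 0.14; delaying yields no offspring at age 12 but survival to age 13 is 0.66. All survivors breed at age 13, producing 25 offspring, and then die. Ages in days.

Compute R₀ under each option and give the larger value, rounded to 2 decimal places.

13.86

breed at age 12: R₀ = 0.84 × (5 + 0.14 × 25) = 0.84 × 8.5000 = 7.1400
delay to age 13: R₀ = 0.84 × (0.66 × 25) = 0.84 × 16.5000 = 13.8600
Higher: delay to age 13 (13.8600).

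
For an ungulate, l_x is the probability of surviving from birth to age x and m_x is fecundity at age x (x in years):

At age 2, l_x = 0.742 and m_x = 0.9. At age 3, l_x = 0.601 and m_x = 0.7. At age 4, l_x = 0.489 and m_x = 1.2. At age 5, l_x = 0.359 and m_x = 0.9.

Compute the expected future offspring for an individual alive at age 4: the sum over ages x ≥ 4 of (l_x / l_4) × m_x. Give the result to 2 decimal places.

l_4 = 0.489. Conditional survival from age 4 to x is l_x / l_4.
  x=4: (0.489/0.489) × 1.2 = 1.2000
  x=5: (0.359/0.489) × 0.9 = 0.6607
Sum = 1.2000 + 0.6607 = 1.8607

1.86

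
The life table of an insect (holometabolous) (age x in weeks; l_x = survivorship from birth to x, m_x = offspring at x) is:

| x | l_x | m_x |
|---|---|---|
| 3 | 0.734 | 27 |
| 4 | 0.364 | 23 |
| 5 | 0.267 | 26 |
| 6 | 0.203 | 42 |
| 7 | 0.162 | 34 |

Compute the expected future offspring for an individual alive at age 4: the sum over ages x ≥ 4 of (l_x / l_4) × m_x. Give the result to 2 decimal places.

80.63

l_4 = 0.364. Conditional survival from age 4 to x is l_x / l_4.
  x=4: (0.364/0.364) × 23 = 23.0000
  x=5: (0.267/0.364) × 26 = 19.0714
  x=6: (0.203/0.364) × 42 = 23.4231
  x=7: (0.162/0.364) × 34 = 15.1319
Sum = 23.0000 + 19.0714 + 23.4231 + 15.1319 = 80.6264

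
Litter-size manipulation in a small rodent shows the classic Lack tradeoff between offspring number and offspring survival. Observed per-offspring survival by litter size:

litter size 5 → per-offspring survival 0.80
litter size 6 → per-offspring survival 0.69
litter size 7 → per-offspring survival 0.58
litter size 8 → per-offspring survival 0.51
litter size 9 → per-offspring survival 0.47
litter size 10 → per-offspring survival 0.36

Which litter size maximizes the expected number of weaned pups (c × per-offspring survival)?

Expected weaned pups = c × s(c):
  c=5: 5 × 0.80 = 4.000
  c=6: 6 × 0.69 = 4.140
  c=7: 7 × 0.58 = 4.060
  c=8: 8 × 0.51 = 4.080
  c=9: 9 × 0.47 = 4.230
  c=10: 10 × 0.36 = 3.600
Maximum at c = 9 (4.230 weaned pups).

9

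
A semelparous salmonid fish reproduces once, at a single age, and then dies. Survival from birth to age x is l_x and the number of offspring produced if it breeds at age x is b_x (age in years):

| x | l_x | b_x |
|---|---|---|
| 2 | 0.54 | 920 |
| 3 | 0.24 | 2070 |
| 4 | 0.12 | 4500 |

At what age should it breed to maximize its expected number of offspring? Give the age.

Expected offspring if breeding at age x = l_x × b_x:
  age 2: 0.54 × 920 = 496.800
  age 3: 0.24 × 2070 = 496.800
  age 4: 0.12 × 4500 = 540.000
Maximum at age 4 (540.000).

4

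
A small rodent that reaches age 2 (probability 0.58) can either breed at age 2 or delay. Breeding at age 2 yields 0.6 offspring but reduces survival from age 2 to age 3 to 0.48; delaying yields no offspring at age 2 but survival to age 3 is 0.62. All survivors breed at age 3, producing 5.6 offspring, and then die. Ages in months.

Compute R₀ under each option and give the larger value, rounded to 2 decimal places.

2.01

breed at age 2: R₀ = 0.58 × (0.6 + 0.48 × 5.6) = 0.58 × 3.2880 = 1.9070
delay to age 3: R₀ = 0.58 × (0.62 × 5.6) = 0.58 × 3.4720 = 2.0138
Higher: delay to age 3 (2.0138).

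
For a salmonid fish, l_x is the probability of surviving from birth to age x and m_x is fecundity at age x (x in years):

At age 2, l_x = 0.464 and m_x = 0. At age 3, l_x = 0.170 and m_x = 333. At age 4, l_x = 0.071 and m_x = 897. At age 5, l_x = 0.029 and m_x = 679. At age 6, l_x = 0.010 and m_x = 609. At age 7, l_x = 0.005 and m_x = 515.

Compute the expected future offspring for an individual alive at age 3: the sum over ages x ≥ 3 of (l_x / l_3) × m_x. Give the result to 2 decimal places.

l_3 = 0.170. Conditional survival from age 3 to x is l_x / l_3.
  x=3: (0.170/0.170) × 333 = 333.0000
  x=4: (0.071/0.170) × 897 = 374.6294
  x=5: (0.029/0.170) × 679 = 115.8294
  x=6: (0.010/0.170) × 609 = 35.8235
  x=7: (0.005/0.170) × 515 = 15.1471
Sum = 333.0000 + 374.6294 + 115.8294 + 35.8235 + 15.1471 = 874.4294

874.43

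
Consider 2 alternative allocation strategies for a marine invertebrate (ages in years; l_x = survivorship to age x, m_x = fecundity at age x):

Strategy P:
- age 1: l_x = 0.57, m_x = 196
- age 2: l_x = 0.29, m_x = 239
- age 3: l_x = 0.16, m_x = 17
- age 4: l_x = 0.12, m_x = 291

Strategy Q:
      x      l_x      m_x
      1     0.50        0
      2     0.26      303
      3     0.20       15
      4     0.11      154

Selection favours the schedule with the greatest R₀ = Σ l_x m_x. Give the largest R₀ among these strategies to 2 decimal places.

Strategy P: R₀ = 0.57×196 + 0.29×239 + 0.16×17 + 0.12×291 = 218.6700
Strategy Q: R₀ = 0.50×0 + 0.26×303 + 0.20×15 + 0.11×154 = 98.7200
Highest R₀: strategy P with 218.6700.

218.67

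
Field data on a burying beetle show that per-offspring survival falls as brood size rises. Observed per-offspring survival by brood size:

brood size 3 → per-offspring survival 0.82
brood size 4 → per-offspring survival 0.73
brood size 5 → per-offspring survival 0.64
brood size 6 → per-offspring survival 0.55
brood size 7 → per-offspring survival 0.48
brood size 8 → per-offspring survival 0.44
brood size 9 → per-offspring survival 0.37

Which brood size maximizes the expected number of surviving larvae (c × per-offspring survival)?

Expected surviving larvae = c × s(c):
  c=3: 3 × 0.82 = 2.460
  c=4: 4 × 0.73 = 2.920
  c=5: 5 × 0.64 = 3.200
  c=6: 6 × 0.55 = 3.300
  c=7: 7 × 0.48 = 3.360
  c=8: 8 × 0.44 = 3.520
  c=9: 9 × 0.37 = 3.330
Maximum at c = 8 (3.520 surviving larvae).

8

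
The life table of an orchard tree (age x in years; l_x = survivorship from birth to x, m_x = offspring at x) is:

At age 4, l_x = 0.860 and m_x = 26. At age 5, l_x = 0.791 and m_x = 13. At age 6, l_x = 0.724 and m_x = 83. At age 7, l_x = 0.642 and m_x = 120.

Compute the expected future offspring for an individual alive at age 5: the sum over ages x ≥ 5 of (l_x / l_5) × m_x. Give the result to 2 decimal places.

l_5 = 0.791. Conditional survival from age 5 to x is l_x / l_5.
  x=5: (0.791/0.791) × 13 = 13.0000
  x=6: (0.724/0.791) × 83 = 75.9697
  x=7: (0.642/0.791) × 120 = 97.3957
Sum = 13.0000 + 75.9697 + 97.3957 = 186.3654

186.37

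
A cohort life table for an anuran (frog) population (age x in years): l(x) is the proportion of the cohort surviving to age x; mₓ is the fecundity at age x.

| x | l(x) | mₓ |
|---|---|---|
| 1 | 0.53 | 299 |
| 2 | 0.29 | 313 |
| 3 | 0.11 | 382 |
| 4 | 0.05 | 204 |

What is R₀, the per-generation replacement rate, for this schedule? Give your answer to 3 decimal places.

R₀ = Σ l(x) mₓ:
  age 1: 0.53 × 299 = 158.4700
  age 2: 0.29 × 313 = 90.7700
  age 3: 0.11 × 382 = 42.0200
  age 4: 0.05 × 204 = 10.2000
R₀ = 158.4700 + 90.7700 + 42.0200 + 10.2000 = 301.4600

301.460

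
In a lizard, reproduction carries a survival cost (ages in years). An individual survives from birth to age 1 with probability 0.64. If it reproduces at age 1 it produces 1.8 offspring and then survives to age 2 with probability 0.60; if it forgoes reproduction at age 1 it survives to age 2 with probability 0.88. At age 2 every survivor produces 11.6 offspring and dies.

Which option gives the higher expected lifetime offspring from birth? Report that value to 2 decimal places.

6.53

breed at age 1: R₀ = 0.64 × (1.8 + 0.60 × 11.6) = 0.64 × 8.7600 = 5.6064
delay to age 2: R₀ = 0.64 × (0.88 × 11.6) = 0.64 × 10.2080 = 6.5331
Higher: delay to age 2 (6.5331).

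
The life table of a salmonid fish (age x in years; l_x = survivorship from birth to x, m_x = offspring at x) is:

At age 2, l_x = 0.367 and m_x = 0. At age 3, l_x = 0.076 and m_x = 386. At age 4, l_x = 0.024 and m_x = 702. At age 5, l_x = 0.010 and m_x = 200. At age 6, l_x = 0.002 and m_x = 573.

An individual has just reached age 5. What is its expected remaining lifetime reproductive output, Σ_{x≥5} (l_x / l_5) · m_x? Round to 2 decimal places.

314.60

l_5 = 0.010. Conditional survival from age 5 to x is l_x / l_5.
  x=5: (0.010/0.010) × 200 = 200.0000
  x=6: (0.002/0.010) × 573 = 114.6000
Sum = 200.0000 + 114.6000 = 314.6000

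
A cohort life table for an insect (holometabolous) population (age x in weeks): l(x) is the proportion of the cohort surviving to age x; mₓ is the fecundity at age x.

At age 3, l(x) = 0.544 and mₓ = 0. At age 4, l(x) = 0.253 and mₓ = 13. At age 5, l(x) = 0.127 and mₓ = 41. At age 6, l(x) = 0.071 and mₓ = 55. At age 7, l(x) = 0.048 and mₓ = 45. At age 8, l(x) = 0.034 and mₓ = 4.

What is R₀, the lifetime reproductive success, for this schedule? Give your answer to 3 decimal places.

R₀ = Σ l(x) mₓ:
  age 3: 0.544 × 0 = 0.0000
  age 4: 0.253 × 13 = 3.2890
  age 5: 0.127 × 41 = 5.2070
  age 6: 0.071 × 55 = 3.9050
  age 7: 0.048 × 45 = 2.1600
  age 8: 0.034 × 4 = 0.1360
R₀ = 0.0000 + 3.2890 + 5.2070 + 3.9050 + 2.1600 + 0.1360 = 14.6970

14.697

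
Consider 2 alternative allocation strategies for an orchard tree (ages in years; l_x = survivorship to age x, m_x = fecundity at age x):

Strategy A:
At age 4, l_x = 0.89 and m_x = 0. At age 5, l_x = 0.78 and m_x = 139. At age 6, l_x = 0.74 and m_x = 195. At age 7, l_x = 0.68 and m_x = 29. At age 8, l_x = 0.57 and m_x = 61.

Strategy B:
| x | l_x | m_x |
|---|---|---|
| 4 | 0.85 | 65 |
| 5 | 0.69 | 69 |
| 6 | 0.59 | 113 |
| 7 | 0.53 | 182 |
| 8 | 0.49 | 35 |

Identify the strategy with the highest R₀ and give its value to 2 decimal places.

307.21

Strategy A: R₀ = 0.89×0 + 0.78×139 + 0.74×195 + 0.68×29 + 0.57×61 = 307.2100
Strategy B: R₀ = 0.85×65 + 0.69×69 + 0.59×113 + 0.53×182 + 0.49×35 = 283.1400
Highest R₀: strategy A with 307.2100.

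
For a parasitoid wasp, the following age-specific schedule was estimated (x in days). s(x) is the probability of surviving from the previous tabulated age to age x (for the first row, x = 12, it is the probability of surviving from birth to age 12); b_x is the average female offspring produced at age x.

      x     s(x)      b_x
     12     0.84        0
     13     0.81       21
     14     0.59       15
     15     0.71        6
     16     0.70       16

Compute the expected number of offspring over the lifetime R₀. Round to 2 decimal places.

25.21

Survivorship from birth: l_x = s_12·s_13·…·s_x.
  l_12 = 0.84000
  l_13 = 0.68040
  l_14 = 0.40144
  l_15 = 0.28502
  l_16 = 0.19951
R₀ = Σ l_x b_x:
  age 12: 0.84000 × 0 = 0.0000
  age 13: 0.68040 × 21 = 14.2884
  age 14: 0.40144 × 15 = 6.0216
  age 15: 0.28502 × 6 = 1.7101
  age 16: 0.19951 × 16 = 3.1922
R₀ = 0.0000 + 14.2884 + 6.0216 + 1.7101 + 3.1922 = 25.2123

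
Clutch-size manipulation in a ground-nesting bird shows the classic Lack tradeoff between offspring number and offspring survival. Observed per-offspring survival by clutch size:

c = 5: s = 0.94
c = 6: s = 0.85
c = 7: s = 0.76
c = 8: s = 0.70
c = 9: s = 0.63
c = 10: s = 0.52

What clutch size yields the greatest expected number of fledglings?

9

Expected fledglings = c × s(c):
  c=5: 5 × 0.94 = 4.700
  c=6: 6 × 0.85 = 5.100
  c=7: 7 × 0.76 = 5.320
  c=8: 8 × 0.70 = 5.600
  c=9: 9 × 0.63 = 5.670
  c=10: 10 × 0.52 = 5.200
Maximum at c = 9 (5.670 fledglings).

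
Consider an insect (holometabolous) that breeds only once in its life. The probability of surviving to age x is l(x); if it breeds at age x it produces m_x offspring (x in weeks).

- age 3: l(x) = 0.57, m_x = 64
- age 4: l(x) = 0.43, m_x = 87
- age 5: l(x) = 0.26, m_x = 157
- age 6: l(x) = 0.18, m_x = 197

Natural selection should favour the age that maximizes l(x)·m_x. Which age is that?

5

Expected offspring if breeding at age x = l(x) × m_x:
  age 3: 0.57 × 64 = 36.480
  age 4: 0.43 × 87 = 37.410
  age 5: 0.26 × 157 = 40.820
  age 6: 0.18 × 197 = 35.460
Maximum at age 5 (40.820).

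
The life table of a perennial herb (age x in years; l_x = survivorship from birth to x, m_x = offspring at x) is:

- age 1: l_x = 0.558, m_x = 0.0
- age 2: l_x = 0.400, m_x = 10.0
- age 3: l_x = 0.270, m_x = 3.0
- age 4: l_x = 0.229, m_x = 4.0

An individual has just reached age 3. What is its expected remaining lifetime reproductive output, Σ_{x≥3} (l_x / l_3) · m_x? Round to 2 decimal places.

l_3 = 0.270. Conditional survival from age 3 to x is l_x / l_3.
  x=3: (0.270/0.270) × 3.0 = 3.0000
  x=4: (0.229/0.270) × 4.0 = 3.3926
Sum = 3.0000 + 3.3926 = 6.3926

6.39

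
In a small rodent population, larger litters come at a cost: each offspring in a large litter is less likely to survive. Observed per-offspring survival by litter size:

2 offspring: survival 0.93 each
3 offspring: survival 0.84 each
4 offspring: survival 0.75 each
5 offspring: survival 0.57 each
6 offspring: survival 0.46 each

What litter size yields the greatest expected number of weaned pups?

Expected weaned pups = c × s(c):
  c=2: 2 × 0.93 = 1.860
  c=3: 3 × 0.84 = 2.520
  c=4: 4 × 0.75 = 3.000
  c=5: 5 × 0.57 = 2.850
  c=6: 6 × 0.46 = 2.760
Maximum at c = 4 (3.000 weaned pups).

4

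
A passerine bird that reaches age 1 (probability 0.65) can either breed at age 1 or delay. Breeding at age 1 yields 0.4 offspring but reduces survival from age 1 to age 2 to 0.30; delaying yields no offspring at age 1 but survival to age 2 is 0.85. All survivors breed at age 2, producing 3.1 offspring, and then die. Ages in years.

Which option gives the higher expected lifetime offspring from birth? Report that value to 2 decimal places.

breed at age 1: R₀ = 0.65 × (0.4 + 0.30 × 3.1) = 0.65 × 1.3300 = 0.8645
delay to age 2: R₀ = 0.65 × (0.85 × 3.1) = 0.65 × 2.6350 = 1.7127
Higher: delay to age 2 (1.7127).

1.71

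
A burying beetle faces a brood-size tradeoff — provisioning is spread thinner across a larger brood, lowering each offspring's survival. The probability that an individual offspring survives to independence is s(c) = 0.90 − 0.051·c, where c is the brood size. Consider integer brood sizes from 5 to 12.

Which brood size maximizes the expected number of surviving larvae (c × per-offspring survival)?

Expected surviving larvae = c × s(c):
  c=5: 5 × 0.645 = 3.225
  c=6: 6 × 0.594 = 3.564
  c=7: 7 × 0.543 = 3.801
  c=8: 8 × 0.492 = 3.936
  c=9: 9 × 0.441 = 3.969
  c=10: 10 × 0.390 = 3.900
  c=11: 11 × 0.339 = 3.729
  c=12: 12 × 0.288 = 3.456
Maximum at c = 9 (3.969 surviving larvae).

9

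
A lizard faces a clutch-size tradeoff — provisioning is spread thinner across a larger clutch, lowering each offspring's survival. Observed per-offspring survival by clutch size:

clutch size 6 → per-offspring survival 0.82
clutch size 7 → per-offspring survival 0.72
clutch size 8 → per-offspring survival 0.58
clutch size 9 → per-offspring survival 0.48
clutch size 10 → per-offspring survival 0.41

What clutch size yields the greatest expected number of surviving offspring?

7

Expected surviving offspring = c × s(c):
  c=6: 6 × 0.82 = 4.920
  c=7: 7 × 0.72 = 5.040
  c=8: 8 × 0.58 = 4.640
  c=9: 9 × 0.48 = 4.320
  c=10: 10 × 0.41 = 4.100
Maximum at c = 7 (5.040 surviving offspring).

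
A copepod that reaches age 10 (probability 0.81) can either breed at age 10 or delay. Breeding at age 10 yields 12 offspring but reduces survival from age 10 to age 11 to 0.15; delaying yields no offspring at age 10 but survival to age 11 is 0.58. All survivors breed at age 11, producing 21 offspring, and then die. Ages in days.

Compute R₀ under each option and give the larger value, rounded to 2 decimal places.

12.27

breed at age 10: R₀ = 0.81 × (12 + 0.15 × 21) = 0.81 × 15.1500 = 12.2715
delay to age 11: R₀ = 0.81 × (0.58 × 21) = 0.81 × 12.1800 = 9.8658
Higher: breed at age 10 (12.2715).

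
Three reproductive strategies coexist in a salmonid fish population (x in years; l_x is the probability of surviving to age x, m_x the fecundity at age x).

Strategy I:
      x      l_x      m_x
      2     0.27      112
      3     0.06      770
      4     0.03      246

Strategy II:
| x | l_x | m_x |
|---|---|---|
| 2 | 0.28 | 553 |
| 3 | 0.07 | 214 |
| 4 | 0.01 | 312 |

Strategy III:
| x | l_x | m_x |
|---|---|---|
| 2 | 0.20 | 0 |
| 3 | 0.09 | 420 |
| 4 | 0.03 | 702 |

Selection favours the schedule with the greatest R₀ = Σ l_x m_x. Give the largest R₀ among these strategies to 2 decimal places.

172.94

Strategy I: R₀ = 0.27×112 + 0.06×770 + 0.03×246 = 83.8200
Strategy II: R₀ = 0.28×553 + 0.07×214 + 0.01×312 = 172.9400
Strategy III: R₀ = 0.20×0 + 0.09×420 + 0.03×702 = 58.8600
Highest R₀: strategy II with 172.9400.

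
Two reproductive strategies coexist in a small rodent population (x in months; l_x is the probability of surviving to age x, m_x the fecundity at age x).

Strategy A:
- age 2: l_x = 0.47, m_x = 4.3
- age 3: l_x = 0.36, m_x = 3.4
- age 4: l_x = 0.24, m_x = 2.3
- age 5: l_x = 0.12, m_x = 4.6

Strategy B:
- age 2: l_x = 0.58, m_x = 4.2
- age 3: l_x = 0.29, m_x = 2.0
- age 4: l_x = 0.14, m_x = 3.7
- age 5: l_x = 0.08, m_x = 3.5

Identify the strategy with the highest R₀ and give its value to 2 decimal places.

Strategy A: R₀ = 0.47×4.3 + 0.36×3.4 + 0.24×2.3 + 0.12×4.6 = 4.3490
Strategy B: R₀ = 0.58×4.2 + 0.29×2.0 + 0.14×3.7 + 0.08×3.5 = 3.8140
Highest R₀: strategy A with 4.3490.

4.35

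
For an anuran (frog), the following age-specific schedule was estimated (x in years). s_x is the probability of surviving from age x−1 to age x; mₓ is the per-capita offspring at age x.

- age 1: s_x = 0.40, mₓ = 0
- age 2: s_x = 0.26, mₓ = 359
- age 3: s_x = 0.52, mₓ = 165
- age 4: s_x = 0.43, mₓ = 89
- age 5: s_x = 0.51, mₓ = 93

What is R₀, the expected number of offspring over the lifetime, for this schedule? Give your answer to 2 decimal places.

49.43

Survivorship from birth: l_x = s_1·s_2·…·s_x.
  l_1 = 0.40000
  l_2 = 0.10400
  l_3 = 0.05408
  l_4 = 0.02325
  l_5 = 0.01186
R₀ = Σ l_x mₓ:
  age 1: 0.40000 × 0 = 0.0000
  age 2: 0.10400 × 359 = 37.3360
  age 3: 0.05408 × 165 = 8.9232
  age 4: 0.02325 × 89 = 2.0692
  age 5: 0.01186 × 93 = 1.1030
R₀ = 0.0000 + 37.3360 + 8.9232 + 2.0692 + 1.1030 = 49.4314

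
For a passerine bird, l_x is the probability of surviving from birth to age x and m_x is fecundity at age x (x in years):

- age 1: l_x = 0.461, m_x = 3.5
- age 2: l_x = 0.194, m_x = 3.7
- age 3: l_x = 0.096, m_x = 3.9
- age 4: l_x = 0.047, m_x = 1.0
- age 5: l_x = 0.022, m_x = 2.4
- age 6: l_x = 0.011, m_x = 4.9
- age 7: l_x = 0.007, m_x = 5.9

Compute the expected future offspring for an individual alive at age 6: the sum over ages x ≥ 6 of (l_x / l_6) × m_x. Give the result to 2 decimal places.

8.65

l_6 = 0.011. Conditional survival from age 6 to x is l_x / l_6.
  x=6: (0.011/0.011) × 4.9 = 4.9000
  x=7: (0.007/0.011) × 5.9 = 3.7545
Sum = 4.9000 + 3.7545 = 8.6545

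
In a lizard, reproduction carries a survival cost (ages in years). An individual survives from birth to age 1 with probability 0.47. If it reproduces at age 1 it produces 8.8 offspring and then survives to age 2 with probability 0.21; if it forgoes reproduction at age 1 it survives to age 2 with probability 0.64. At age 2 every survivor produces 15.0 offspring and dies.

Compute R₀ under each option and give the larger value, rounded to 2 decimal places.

5.62

breed at age 1: R₀ = 0.47 × (8.8 + 0.21 × 15.0) = 0.47 × 11.9500 = 5.6165
delay to age 2: R₀ = 0.47 × (0.64 × 15.0) = 0.47 × 9.6000 = 4.5120
Higher: breed at age 1 (5.6165).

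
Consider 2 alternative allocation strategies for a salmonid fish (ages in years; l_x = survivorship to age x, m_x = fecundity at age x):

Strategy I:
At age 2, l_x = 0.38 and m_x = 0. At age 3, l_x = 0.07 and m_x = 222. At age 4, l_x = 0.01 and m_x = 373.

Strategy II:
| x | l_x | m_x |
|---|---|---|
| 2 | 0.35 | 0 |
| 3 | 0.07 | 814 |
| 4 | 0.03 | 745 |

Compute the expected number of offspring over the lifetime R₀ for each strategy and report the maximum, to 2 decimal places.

Strategy I: R₀ = 0.38×0 + 0.07×222 + 0.01×373 = 19.2700
Strategy II: R₀ = 0.35×0 + 0.07×814 + 0.03×745 = 79.3300
Highest R₀: strategy II with 79.3300.

79.33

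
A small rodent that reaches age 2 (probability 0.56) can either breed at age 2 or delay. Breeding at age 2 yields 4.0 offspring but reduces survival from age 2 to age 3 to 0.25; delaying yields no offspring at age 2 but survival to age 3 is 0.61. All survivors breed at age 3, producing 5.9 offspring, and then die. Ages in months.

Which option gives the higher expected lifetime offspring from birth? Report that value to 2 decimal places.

3.07

breed at age 2: R₀ = 0.56 × (4.0 + 0.25 × 5.9) = 0.56 × 5.4750 = 3.0660
delay to age 3: R₀ = 0.56 × (0.61 × 5.9) = 0.56 × 3.5990 = 2.0154
Higher: breed at age 2 (3.0660).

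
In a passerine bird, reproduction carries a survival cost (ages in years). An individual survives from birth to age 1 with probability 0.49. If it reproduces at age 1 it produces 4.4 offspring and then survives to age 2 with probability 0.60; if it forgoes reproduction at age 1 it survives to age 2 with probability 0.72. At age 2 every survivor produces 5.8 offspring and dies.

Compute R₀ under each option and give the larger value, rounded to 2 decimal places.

breed at age 1: R₀ = 0.49 × (4.4 + 0.60 × 5.8) = 0.49 × 7.8800 = 3.8612
delay to age 2: R₀ = 0.49 × (0.72 × 5.8) = 0.49 × 4.1760 = 2.0462
Higher: breed at age 1 (3.8612).

3.86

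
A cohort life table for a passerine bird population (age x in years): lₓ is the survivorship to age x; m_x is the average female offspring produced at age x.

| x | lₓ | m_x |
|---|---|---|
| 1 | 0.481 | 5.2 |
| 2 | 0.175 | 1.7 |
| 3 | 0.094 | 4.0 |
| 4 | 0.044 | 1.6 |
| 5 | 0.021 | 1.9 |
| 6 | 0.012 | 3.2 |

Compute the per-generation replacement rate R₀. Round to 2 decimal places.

3.32

R₀ = Σ lₓ m_x:
  age 1: 0.481 × 5.2 = 2.5012
  age 2: 0.175 × 1.7 = 0.2975
  age 3: 0.094 × 4.0 = 0.3760
  age 4: 0.044 × 1.6 = 0.0704
  age 5: 0.021 × 1.9 = 0.0399
  age 6: 0.012 × 3.2 = 0.0384
R₀ = 2.5012 + 0.2975 + 0.3760 + 0.0704 + 0.0399 + 0.0384 = 3.3234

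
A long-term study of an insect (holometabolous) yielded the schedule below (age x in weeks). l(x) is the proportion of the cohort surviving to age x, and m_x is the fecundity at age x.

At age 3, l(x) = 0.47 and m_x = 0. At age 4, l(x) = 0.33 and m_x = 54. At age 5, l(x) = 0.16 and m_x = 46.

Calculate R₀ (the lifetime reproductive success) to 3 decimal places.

R₀ = Σ l(x) m_x:
  age 3: 0.47 × 0 = 0.0000
  age 4: 0.33 × 54 = 17.8200
  age 5: 0.16 × 46 = 7.3600
R₀ = 0.0000 + 17.8200 + 7.3600 = 25.1800

25.180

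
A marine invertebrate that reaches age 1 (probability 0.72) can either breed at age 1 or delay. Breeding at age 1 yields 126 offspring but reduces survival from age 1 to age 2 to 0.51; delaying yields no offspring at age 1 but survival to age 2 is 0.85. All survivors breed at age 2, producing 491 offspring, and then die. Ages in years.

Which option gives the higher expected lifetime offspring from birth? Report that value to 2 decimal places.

300.49

breed at age 1: R₀ = 0.72 × (126 + 0.51 × 491) = 0.72 × 376.4100 = 271.0152
delay to age 2: R₀ = 0.72 × (0.85 × 491) = 0.72 × 417.3500 = 300.4920
Higher: delay to age 2 (300.4920).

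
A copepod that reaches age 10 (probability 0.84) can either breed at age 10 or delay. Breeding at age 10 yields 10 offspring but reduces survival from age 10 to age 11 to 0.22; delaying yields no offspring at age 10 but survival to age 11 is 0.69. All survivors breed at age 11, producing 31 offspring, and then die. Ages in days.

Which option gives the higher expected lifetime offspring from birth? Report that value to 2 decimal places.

17.97

breed at age 10: R₀ = 0.84 × (10 + 0.22 × 31) = 0.84 × 16.8200 = 14.1288
delay to age 11: R₀ = 0.84 × (0.69 × 31) = 0.84 × 21.3900 = 17.9676
Higher: delay to age 11 (17.9676).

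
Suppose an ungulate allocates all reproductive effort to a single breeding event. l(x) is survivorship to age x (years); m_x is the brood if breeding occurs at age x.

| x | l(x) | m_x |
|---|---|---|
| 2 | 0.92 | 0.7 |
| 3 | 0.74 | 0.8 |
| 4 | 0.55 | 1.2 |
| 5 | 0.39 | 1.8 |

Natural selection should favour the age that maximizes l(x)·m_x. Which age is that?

5

Expected offspring if breeding at age x = l(x) × m_x:
  age 2: 0.92 × 0.7 = 0.644
  age 3: 0.74 × 0.8 = 0.592
  age 4: 0.55 × 1.2 = 0.660
  age 5: 0.39 × 1.8 = 0.702
Maximum at age 5 (0.702).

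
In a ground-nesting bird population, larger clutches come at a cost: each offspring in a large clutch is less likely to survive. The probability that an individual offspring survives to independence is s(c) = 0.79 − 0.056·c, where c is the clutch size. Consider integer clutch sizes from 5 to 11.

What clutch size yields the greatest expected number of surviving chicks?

7

Expected surviving chicks = c × s(c):
  c=5: 5 × 0.510 = 2.550
  c=6: 6 × 0.454 = 2.724
  c=7: 7 × 0.398 = 2.786
  c=8: 8 × 0.342 = 2.736
  c=9: 9 × 0.286 = 2.574
  c=10: 10 × 0.230 = 2.300
  c=11: 11 × 0.174 = 1.914
Maximum at c = 7 (2.786 surviving chicks).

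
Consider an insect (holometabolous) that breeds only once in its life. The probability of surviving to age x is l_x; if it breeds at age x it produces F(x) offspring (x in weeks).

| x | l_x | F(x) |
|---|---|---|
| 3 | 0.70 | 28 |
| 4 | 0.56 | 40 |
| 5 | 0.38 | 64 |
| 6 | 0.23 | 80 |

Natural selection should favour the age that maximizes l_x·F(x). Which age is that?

Expected offspring if breeding at age x = l_x × F(x):
  age 3: 0.70 × 28 = 19.600
  age 4: 0.56 × 40 = 22.400
  age 5: 0.38 × 64 = 24.320
  age 6: 0.23 × 80 = 18.400
Maximum at age 5 (24.320).

5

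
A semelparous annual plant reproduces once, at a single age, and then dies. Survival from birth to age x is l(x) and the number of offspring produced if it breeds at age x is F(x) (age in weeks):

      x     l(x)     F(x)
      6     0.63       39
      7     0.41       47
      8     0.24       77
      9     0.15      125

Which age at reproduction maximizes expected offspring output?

6

Expected offspring if breeding at age x = l(x) × F(x):
  age 6: 0.63 × 39 = 24.570
  age 7: 0.41 × 47 = 19.270
  age 8: 0.24 × 77 = 18.480
  age 9: 0.15 × 125 = 18.750
Maximum at age 6 (24.570).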